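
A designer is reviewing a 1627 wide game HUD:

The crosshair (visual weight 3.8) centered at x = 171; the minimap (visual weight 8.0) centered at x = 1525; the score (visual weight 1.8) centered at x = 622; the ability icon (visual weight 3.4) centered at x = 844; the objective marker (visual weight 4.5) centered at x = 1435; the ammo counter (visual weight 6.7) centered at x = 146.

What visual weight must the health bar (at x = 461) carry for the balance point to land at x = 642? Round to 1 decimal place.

w ≈ 34.1

Known weights sum to 3.8 + 8.0 + 1.8 + 3.4 + 4.5 + 6.7 = 28.2; their moment is 3.8·171 + 8.0·1525 + 1.8·622 + 3.4·844 + 4.5·1435 + 6.7·146 = 24274.7.
For the centroid to hit 642: (24274.7 + w·461) / (28.2 + w) = 642.
So w = (642·28.2 − 24274.7)/(461 − 642) = -6170.3/-181 ≈ 34.09.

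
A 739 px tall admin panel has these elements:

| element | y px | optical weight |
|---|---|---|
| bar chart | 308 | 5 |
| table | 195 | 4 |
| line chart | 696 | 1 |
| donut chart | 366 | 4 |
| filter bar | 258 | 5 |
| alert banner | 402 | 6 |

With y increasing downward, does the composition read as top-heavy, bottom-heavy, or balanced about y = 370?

Σw = 5 + 4 + 1 + 4 + 5 + 6 = 25.
y-moment: 5·308 + 4·195 + 1·696 + 4·366 + 5·258 + 6·402 = 8182; centroid 8182/25 ≈ 327.28.
327.3 lies above (smaller y than) the midline 370, so the layout is top-heavy.

top-heavy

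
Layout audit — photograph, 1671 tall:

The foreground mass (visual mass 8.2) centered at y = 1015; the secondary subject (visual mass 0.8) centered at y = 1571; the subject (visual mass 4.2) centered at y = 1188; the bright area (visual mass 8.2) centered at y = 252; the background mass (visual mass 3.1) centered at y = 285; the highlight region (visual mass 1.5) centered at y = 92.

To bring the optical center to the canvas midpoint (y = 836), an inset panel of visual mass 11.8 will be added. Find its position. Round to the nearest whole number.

y ≈ 1182

With the inset panel, Σw becomes 8.2 + 0.8 + 4.2 + 8.2 + 3.1 + 1.5 + 11.8 = 37.8.
y: need Σw·y = 37.8·836 = 31600.8. Existing = 8.2·1015 + 0.8·1571 + 4.2·1188 + 8.2·252 + 3.1·285 + 1.5·92 = 17657.3. Remainder 13943.5 / 11.8 ≈ 1181.65.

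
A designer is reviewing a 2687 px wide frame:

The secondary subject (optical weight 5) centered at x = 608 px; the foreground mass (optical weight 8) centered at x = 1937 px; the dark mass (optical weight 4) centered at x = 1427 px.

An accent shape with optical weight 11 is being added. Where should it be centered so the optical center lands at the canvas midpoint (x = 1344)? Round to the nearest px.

New total weight: (5 + 8 + 4) + 11 = 28.
x: need Σw·x = 28·1344 = 37632. Existing = 5·608 + 8·1937 + 4·1427 = 24244. Remainder 13388 / 11 ≈ 1217.09.

x ≈ 1217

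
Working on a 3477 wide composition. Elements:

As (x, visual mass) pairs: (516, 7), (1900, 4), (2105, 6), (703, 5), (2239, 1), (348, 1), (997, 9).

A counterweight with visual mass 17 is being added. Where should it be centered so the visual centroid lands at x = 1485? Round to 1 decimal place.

x ≈ 2078.4

After adding the counterweight, total weight = 7 + 4 + 6 + 5 + 1 + 1 + 9 + 17 = 50.
x: need Σw·x = 50·1485 = 74250. Existing = 7·516 + 4·1900 + 6·2105 + 5·703 + 1·2239 + 1·348 + 9·997 = 38917. Remainder 35333 / 17 ≈ 2078.41.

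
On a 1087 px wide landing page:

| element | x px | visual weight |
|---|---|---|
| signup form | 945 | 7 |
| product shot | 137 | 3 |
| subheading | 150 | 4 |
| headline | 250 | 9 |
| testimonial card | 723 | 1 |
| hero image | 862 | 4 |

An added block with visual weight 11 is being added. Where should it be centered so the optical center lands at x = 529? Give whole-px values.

x ≈ 599

After adding the added block, total weight = 7 + 3 + 4 + 9 + 1 + 4 + 11 = 39.
Along x: (14047 + 11·x) / 39 = 529 (existing moment 7·945 + 3·137 + 4·150 + 9·250 + 1·723 + 4·862 = 14047) ⇒ x = (20631 − 14047) / 11 ≈ 598.55.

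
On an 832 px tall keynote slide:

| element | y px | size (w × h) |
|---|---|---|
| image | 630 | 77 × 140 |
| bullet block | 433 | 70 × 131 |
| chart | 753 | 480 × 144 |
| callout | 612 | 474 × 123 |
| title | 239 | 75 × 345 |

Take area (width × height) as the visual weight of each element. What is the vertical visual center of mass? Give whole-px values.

Areas: image 77·140 = 10780, bullet block 70·131 = 9170, chart 480·144 = 69120, callout 474·123 = 58302, title 75·345 = 25875. Total weight = 173247.
y-moment: 10780·630 + 9170·433 + 69120·753 + 58302·612 + 25875·239 = 104674319; centroid 104674319/173247 ≈ 604.19.

y ≈ 604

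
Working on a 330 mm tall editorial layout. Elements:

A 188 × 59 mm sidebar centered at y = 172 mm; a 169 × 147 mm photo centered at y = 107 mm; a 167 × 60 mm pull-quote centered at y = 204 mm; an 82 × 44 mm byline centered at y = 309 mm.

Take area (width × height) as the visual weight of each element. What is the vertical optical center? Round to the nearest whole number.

Areas: sidebar 188·59 = 11092, photo 169·147 = 24843, pull-quote 167·60 = 10020, byline 82·44 = 3608. Total weight = 49563.
Σw·y = 11092·172 + 24843·107 + 10020·204 + 3608·309 = 7724977, so ȳ = 7724977/49563 ≈ 155.86.

y ≈ 156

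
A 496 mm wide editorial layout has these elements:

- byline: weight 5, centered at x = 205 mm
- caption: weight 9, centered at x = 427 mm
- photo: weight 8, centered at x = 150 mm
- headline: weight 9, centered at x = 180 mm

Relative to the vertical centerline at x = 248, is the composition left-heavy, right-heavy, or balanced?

balanced

Total weight = 5 + 9 + 8 + 9 = 31.
Σw·x = 5·205 + 9·427 + 8·150 + 9·180 = 7688, so x̄ = 7688/31 ≈ 248.00.
The centroid 248.00 matches the midline at 248, so the layout is balanced.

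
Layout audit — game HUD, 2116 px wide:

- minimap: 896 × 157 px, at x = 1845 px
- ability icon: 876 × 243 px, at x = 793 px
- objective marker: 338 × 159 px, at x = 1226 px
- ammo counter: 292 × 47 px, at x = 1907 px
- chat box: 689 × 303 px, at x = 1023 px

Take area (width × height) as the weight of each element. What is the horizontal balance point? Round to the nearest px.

x ≈ 1165

Areas: minimap 896·157 = 140672, ability icon 876·243 = 212868, objective marker 338·159 = 53742, ammo counter 292·47 = 13724, chat box 689·303 = 208767. Total weight = 629773.
x-moment: 140672·1845 + 212868·793 + 53742·1226 + 13724·1907 + 208767·1023 = 733972165; centroid 733972165/629773 ≈ 1165.46.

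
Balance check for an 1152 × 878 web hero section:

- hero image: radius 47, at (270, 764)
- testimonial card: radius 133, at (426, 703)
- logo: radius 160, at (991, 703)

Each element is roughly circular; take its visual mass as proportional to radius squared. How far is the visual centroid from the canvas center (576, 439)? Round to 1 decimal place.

≈ 311.4

r² weights: hero image 47² = 2209, testimonial card 133² = 17689, logo 160² = 25600. Total = 45498.
x-moment: 2209·270 + 17689·426 + 25600·991 = 33501544; centroid 33501544/45498 ≈ 736.33.
y-moment: 2209·764 + 17689·703 + 25600·703 = 32119843; centroid 32119843/45498 ≈ 705.96.
From (576, 439): dx = 160.33, dy = 266.96, so the distance is √(dx²+dy²) ≈ 311.41.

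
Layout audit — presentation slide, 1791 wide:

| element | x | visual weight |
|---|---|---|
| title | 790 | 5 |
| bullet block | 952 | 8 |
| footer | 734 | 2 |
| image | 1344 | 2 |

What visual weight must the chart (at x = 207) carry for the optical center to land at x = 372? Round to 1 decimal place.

w ≈ 57.0

Existing Σw = 17 (5 + 8 + 2 + 2); existing moment 5·790 + 8·952 + 2·734 + 2·1344 = 15722.
Balance at x = 372 requires (15722 + w·207) / (17 + w) = 372.
Rearranging, w·(207 − 372) = 372·17 − 15722 = -9398, so w ≈ -9398/-165 = 56.96.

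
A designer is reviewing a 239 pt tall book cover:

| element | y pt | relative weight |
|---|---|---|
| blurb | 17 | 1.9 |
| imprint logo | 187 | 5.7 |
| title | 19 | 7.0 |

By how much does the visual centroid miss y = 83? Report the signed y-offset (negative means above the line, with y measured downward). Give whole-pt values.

Total weight = 1.9 + 5.7 + 7.0 = 14.6.
Σw·y = 1.9·17 + 5.7·187 + 7.0·19 = 1231.2, so ȳ = 1231.2/14.6 ≈ 84.33.
Offset from y = 83: 84.33 − 83 ≈ 1.33.

≈ 1 pt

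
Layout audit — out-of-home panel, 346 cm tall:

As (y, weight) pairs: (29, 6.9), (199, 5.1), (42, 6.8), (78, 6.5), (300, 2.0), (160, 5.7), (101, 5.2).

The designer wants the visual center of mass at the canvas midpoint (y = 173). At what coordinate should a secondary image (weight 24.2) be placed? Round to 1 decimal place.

y ≈ 278.9

After adding the secondary image, total weight = 6.9 + 5.1 + 6.8 + 6.5 + 2.0 + 5.7 + 5.2 + 24.2 = 62.4.
y: need Σw·y = 62.4·173 = 10795.2. Existing = 6.9·29 + 5.1·199 + 6.8·42 + 6.5·78 + 2.0·300 + 5.7·160 + 5.2·101 = 4044.8. Remainder 6750.4 / 24.2 ≈ 278.94.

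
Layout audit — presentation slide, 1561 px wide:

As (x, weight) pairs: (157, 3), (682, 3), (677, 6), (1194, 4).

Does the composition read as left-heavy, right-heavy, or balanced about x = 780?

Weights sum to 3 + 3 + 6 + 4 = 16.
x: (3·157 + 3·682 + 6·677 + 4·1194) / 16 = 11355 / 16 ≈ 709.69
Since 709.7 is left of 780, the composition reads left-heavy.

left-heavy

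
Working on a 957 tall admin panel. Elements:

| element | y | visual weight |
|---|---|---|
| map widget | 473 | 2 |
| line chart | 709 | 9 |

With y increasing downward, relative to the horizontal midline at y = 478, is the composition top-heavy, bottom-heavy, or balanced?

Weights sum to 2 + 9 = 11.
y: (2·473 + 9·709) / 11 = 7327 / 11 ≈ 666.09
666.1 vs midline 478 → bottom-heavy.

bottom-heavy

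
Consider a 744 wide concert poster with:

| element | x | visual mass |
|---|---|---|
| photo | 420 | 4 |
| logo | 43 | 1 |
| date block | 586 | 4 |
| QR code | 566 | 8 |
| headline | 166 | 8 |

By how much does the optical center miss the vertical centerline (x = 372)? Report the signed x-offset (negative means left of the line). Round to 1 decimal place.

≈ 24.9

Σw = 4 + 1 + 4 + 8 + 8 = 25.
x: (4·420 + 1·43 + 4·586 + 8·566 + 8·166) / 25 = 9923 / 25 ≈ 396.92
Difference: 396.92 − 372 ≈ 24.92.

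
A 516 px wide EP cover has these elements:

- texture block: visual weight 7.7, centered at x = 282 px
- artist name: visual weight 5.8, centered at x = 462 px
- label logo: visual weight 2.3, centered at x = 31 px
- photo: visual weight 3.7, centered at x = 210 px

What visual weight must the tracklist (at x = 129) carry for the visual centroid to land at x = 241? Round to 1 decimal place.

Known weights sum to 7.7 + 5.8 + 2.3 + 3.7 = 19.5; their moment is 7.7·282 + 5.8·462 + 2.3·31 + 3.7·210 = 5699.3.
Balance at x = 241 requires (5699.3 + w·129) / (19.5 + w) = 241.
Solving: w = (241·19.5 − 5699.3) / (129 − 241) = -999.8 / -112 ≈ 8.93.

w ≈ 8.9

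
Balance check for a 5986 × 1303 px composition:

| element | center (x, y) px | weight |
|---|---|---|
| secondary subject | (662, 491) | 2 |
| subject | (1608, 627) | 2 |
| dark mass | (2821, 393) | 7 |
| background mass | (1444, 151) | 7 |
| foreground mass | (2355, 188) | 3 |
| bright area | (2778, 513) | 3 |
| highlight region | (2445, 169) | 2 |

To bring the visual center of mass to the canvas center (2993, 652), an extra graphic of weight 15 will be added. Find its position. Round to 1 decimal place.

(4535.3, 1216.5)

New total weight: (2 + 2 + 7 + 7 + 3 + 3 + 2) + 15 = 41.
x: need Σw·x = 41·2993 = 122713. Existing = 2·662 + 2·1608 + 7·2821 + 7·1444 + 3·2355 + 3·2778 + 2·2445 = 54684. Remainder 68029 / 15 ≈ 4535.27.
y: need Σw·y = 41·652 = 26732. Existing = 2·491 + 2·627 + 7·393 + 7·151 + 3·188 + 3·513 + 2·169 = 8485. Remainder 18247 / 15 ≈ 1216.47.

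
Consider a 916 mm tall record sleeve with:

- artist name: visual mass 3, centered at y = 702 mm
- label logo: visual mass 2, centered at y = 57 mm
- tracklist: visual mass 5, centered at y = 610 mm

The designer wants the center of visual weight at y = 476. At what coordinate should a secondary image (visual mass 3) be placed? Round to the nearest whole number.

y ≈ 306

After adding the secondary image, total weight = 3 + 2 + 5 + 3 = 13.
Along y: (5270 + 3·y) / 13 = 476 (existing moment 3·702 + 2·57 + 5·610 = 5270) ⇒ y = (6188 − 5270) / 3 ≈ 306.00.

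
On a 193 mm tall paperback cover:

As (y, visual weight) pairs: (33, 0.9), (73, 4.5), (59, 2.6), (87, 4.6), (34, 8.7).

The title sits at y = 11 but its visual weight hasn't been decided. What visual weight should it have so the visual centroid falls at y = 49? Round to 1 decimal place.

w ≈ 4.3

Fixed elements: Σw = 0.9 + 4.5 + 2.6 + 4.6 + 8.7 = 21.3, Σw·y = 0.9·33 + 4.5·73 + 2.6·59 + 4.6·87 + 8.7·34 = 1207.6.
For the centroid to hit 49: (1207.6 + w·11) / (21.3 + w) = 49.
Rearranging, w·(11 − 49) = 49·21.3 − 1207.6 = -163.9, so w ≈ -163.9/-38 = 4.31.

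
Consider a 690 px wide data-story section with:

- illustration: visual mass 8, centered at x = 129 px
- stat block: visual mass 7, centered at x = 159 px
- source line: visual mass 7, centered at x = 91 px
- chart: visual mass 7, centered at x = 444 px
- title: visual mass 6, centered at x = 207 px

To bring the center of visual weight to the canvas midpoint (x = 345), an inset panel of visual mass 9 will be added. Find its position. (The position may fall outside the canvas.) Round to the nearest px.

x ≈ 894

New total weight: (8 + 7 + 7 + 7 + 6) + 9 = 44.
x: target moment 44×345 = 15180; current 8·129 + 7·159 + 7·91 + 7·444 + 6·207 = 7132; the inset panel supplies 8048, so x = 8048/9 ≈ 894.22.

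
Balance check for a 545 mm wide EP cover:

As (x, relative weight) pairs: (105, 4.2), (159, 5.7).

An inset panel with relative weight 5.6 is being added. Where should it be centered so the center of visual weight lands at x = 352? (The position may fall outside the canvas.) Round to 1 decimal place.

x ≈ 733.7

With the inset panel, Σw becomes 4.2 + 5.7 + 5.6 = 15.5.
Along x: (1347.3 + 5.6·x) / 15.5 = 352 (existing moment 4.2·105 + 5.7·159 = 1347.3) ⇒ x = (5456.0 − 1347.3) / 5.6 ≈ 733.70.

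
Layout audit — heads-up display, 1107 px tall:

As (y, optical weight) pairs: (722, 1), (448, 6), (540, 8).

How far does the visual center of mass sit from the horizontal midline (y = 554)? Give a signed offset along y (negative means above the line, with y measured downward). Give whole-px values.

≈ -39 px

Weights sum to 1 + 6 + 8 = 15.
y-moment: 1·722 + 6·448 + 8·540 = 7730; centroid 7730/15 ≈ 515.33.
Offset from y = 554: 515.33 − 554 ≈ -38.67.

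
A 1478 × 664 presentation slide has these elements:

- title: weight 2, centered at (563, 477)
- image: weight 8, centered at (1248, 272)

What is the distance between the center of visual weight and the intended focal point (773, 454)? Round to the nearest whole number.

≈ 366

Σw = 2 + 8 = 10.
x-moment: 2·563 + 8·1248 = 11110; centroid 11110/10 ≈ 1111.00.
y-moment: 2·477 + 8·272 = 3130; centroid 3130/10 ≈ 313.00.
Offset from (773, 454): Δx ≈ 338.00, Δy ≈ -141.00; distance = √(Δx² + Δy²) ≈ 366.23.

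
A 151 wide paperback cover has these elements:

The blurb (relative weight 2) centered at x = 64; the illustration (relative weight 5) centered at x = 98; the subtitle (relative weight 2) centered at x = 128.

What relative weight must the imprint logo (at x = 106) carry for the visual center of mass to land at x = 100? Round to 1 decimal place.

Known weights sum to 2 + 5 + 2 = 9; their moment is 2·64 + 5·98 + 2·128 = 874.
For the centroid to hit 100: (874 + w·106) / (9 + w) = 100.
Solving: w = (100·9 − 874) / (106 − 100) = 26 / 6 ≈ 4.33.

w ≈ 4.3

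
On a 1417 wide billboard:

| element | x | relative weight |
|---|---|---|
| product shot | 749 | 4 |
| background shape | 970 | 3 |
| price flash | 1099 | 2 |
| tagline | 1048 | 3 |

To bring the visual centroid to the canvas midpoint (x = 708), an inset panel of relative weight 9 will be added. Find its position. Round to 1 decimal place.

After adding the inset panel, total weight = 4 + 3 + 2 + 3 + 9 = 21.
x: target moment 21×708 = 14868; current 4·749 + 3·970 + 2·1099 + 3·1048 = 11248; the inset panel supplies 3620, so x = 3620/9 ≈ 402.22.

x ≈ 402.2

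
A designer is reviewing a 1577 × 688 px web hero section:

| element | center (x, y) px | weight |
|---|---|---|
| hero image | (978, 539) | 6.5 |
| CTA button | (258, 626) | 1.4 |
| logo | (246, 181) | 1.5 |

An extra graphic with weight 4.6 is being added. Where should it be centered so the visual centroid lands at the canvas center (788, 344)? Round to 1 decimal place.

(857.6, 35.8)

After adding the extra graphic, total weight = 6.5 + 1.4 + 1.5 + 4.6 = 14.0.
x: need Σw·x = 14.0·788 = 11032.0. Existing = 6.5·978 + 1.4·258 + 1.5·246 = 7087.2. Remainder 3944.8 / 4.6 ≈ 857.57.
y: need Σw·y = 14.0·344 = 4816.0. Existing = 6.5·539 + 1.4·626 + 1.5·181 = 4651.4. Remainder 164.6 / 4.6 ≈ 35.78.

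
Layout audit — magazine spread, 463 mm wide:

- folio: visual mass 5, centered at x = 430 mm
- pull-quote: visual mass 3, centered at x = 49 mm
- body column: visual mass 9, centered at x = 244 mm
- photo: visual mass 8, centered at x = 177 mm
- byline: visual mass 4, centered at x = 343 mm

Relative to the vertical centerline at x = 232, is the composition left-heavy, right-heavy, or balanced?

right-heavy

Total weight = 5 + 3 + 9 + 8 + 4 = 29.
Σw·x = 5·430 + 3·49 + 9·244 + 8·177 + 4·343 = 7281, so x̄ = 7281/29 ≈ 251.07.
251.1 lies right of the midline 232, so the layout is right-heavy.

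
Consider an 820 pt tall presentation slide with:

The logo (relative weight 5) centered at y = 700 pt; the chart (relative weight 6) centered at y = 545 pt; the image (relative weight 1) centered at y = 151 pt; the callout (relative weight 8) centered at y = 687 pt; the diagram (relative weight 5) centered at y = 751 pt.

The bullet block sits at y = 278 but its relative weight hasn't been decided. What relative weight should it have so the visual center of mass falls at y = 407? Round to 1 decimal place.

Known weights sum to 5 + 6 + 1 + 8 + 5 = 25; their moment is 5·700 + 6·545 + 1·151 + 8·687 + 5·751 = 16172.
Balance at y = 407 requires (16172 + w·278) / (25 + w) = 407.
Rearranging, w·(278 − 407) = 407·25 − 16172 = -5997, so w ≈ -5997/-129 = 46.49.

w ≈ 46.5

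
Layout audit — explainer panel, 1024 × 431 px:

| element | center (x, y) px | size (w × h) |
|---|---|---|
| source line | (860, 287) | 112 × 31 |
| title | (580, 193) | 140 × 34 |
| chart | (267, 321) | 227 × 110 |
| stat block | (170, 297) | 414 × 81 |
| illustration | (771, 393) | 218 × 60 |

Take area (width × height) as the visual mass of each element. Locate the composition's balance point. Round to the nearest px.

(353, 314)

Taking area as weight: source line 112·31 = 3472, title 140·34 = 4760, chart 227·110 = 24970, stat block 414·81 = 33534, illustration 218·60 = 13080. Sum 79816.
x-moment: 3472·860 + 4760·580 + 24970·267 + 33534·170 + 13080·771 = 28199170; centroid 28199170/79816 ≈ 353.30.
y-moment: 3472·287 + 4760·193 + 24970·321 + 33534·297 + 13080·393 = 25030552; centroid 25030552/79816 ≈ 313.60.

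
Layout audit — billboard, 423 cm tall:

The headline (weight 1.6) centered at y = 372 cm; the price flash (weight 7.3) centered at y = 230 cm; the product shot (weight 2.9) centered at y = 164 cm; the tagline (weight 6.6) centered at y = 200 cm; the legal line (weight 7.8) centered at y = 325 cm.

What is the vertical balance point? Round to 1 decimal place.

y ≈ 252.1

Σw = 1.6 + 7.3 + 2.9 + 6.6 + 7.8 = 26.2.
Σw·y = 1.6·372 + 7.3·230 + 2.9·164 + 6.6·200 + 7.8·325 = 6604.8, so ȳ = 6604.8/26.2 ≈ 252.09.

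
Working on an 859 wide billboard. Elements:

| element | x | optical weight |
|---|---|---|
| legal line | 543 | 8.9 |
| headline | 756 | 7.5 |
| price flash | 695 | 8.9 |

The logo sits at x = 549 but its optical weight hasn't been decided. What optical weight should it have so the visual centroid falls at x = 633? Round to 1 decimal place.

w ≈ 8.0

Known weights sum to 8.9 + 7.5 + 8.9 = 25.3; their moment is 8.9·543 + 7.5·756 + 8.9·695 = 16688.2.
Set Σw·x/Σw = 633: (16688.2 + 549w) = 633·(25.3 + w).
Rearranging, w·(549 − 633) = 633·25.3 − 16688.2 = -673.3, so w ≈ -673.3/-84 = 8.02.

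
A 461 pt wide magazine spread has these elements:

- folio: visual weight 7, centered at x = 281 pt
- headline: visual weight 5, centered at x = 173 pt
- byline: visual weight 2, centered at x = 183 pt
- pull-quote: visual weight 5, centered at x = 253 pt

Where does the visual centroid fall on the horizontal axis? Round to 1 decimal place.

Σw = 7 + 5 + 2 + 5 = 19.
Σw·x = 7·281 + 5·173 + 2·183 + 5·253 = 4463, so x̄ = 4463/19 ≈ 234.89.

x ≈ 234.9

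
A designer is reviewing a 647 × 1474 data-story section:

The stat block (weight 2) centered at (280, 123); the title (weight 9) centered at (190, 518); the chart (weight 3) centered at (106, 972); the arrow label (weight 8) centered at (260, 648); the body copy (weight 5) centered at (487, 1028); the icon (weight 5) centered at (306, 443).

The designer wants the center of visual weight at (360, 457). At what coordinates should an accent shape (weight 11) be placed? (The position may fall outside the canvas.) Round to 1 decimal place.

After adding the accent shape, total weight = 2 + 9 + 3 + 8 + 5 + 5 + 11 = 43.
x: need Σw·x = 43·360 = 15480. Existing = 2·280 + 9·190 + 3·106 + 8·260 + 5·487 + 5·306 = 8633. Remainder 6847 / 11 ≈ 622.45.
y: need Σw·y = 43·457 = 19651. Existing = 2·123 + 9·518 + 3·972 + 8·648 + 5·1028 + 5·443 = 20363. Remainder -712 / 11 ≈ -64.73.

(622.5, -64.7)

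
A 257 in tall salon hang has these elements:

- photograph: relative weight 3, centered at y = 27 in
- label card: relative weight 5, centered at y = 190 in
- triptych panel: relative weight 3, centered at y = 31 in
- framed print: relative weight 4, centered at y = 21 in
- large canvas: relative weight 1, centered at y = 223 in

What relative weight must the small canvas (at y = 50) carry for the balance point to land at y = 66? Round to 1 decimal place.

w ≈ 23.4

Fixed elements: Σw = 3 + 5 + 3 + 4 + 1 = 16, Σw·y = 3·27 + 5·190 + 3·31 + 4·21 + 1·223 = 1431.
Set Σw·y/Σw = 66: (1431 + 50w) = 66·(16 + w).
Rearranging, w·(50 − 66) = 66·16 − 1431 = -375, so w ≈ -375/-16 = 23.44.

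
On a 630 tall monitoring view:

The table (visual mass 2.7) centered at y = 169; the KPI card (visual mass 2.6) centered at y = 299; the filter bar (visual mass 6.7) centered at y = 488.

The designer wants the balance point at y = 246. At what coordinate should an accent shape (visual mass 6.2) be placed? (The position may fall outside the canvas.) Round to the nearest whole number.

After adding the accent shape, total weight = 2.7 + 2.6 + 6.7 + 6.2 = 18.2.
y: target moment 18.2×246 = 4477.2; current 2.7·169 + 2.6·299 + 6.7·488 = 4503.3; the accent shape supplies -26.1, so y = -26.1/6.2 ≈ -4.21.

y ≈ -4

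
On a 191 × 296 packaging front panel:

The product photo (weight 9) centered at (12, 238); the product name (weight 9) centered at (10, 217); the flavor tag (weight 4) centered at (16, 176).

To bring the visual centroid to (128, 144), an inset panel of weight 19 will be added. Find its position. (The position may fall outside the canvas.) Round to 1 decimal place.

(262.4, 58.2)

New total weight: (9 + 9 + 4) + 19 = 41.
x: target moment 41×128 = 5248; current 9·12 + 9·10 + 4·16 = 262; the inset panel supplies 4986, so x = 4986/19 ≈ 262.42.
y: target moment 41×144 = 5904; current 9·238 + 9·217 + 4·176 = 4799; the inset panel supplies 1105, so y = 1105/19 ≈ 58.16.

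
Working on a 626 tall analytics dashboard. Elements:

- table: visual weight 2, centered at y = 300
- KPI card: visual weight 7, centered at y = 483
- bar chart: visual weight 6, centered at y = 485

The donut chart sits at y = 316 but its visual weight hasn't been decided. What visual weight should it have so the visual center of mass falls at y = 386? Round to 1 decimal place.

Fixed elements: Σw = 2 + 7 + 6 = 15, Σw·y = 2·300 + 7·483 + 6·485 = 6891.
Balance at y = 386 requires (6891 + w·316) / (15 + w) = 386.
Rearranging, w·(316 − 386) = 386·15 − 6891 = -1101, so w ≈ -1101/-70 = 15.73.

w ≈ 15.7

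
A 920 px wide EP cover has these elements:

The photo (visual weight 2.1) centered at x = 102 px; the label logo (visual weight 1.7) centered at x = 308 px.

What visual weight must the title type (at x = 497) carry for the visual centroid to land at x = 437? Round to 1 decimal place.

w ≈ 15.4

Existing Σw = 3.8 (2.1 + 1.7); existing moment 2.1·102 + 1.7·308 = 737.8.
For the centroid to hit 437: (737.8 + w·497) / (3.8 + w) = 437.
Rearranging, w·(497 − 437) = 437·3.8 − 737.8 = 922.8, so w ≈ 922.8/60 = 15.38.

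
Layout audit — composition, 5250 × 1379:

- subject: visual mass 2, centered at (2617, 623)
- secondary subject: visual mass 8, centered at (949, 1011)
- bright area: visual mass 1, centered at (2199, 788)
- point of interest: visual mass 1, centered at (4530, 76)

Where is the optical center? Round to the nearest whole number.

Total weight = 2 + 8 + 1 + 1 = 12.
x: (2·2617 + 8·949 + 1·2199 + 1·4530) / 12 = 19555 / 12 ≈ 1629.58
y: (2·623 + 8·1011 + 1·788 + 1·76) / 12 = 10198 / 12 ≈ 849.83

(1630, 850)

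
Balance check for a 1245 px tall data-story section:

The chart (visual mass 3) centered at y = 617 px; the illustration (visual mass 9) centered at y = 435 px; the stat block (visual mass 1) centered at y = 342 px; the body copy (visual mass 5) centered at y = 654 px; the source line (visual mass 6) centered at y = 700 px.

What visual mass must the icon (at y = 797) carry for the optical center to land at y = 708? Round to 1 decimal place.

Existing Σw = 24 (3 + 9 + 1 + 5 + 6); existing moment 3·617 + 9·435 + 1·342 + 5·654 + 6·700 = 13578.
For the centroid to hit 708: (13578 + w·797) / (24 + w) = 708.
Rearranging, w·(797 − 708) = 708·24 − 13578 = 3414, so w ≈ 3414/89 = 38.36.

w ≈ 38.4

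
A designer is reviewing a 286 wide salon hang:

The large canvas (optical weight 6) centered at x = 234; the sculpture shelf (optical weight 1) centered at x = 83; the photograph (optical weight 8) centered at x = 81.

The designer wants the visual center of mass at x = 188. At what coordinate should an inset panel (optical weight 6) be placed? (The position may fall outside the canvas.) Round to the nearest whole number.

x ≈ 302

With the inset panel, Σw becomes 6 + 1 + 8 + 6 = 21.
Along x: (2135 + 6·x) / 21 = 188 (existing moment 6·234 + 1·83 + 8·81 = 2135) ⇒ x = (3948 − 2135) / 6 ≈ 302.17.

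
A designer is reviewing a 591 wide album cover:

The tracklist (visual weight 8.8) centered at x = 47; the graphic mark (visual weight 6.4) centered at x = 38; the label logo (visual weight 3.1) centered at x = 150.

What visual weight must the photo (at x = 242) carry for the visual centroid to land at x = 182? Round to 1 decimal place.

w ≈ 36.8

Known weights sum to 8.8 + 6.4 + 3.1 = 18.3; their moment is 8.8·47 + 6.4·38 + 3.1·150 = 1121.8.
Set Σw·x/Σw = 182: (1121.8 + 242w) = 182·(18.3 + w).
Rearranging, w·(242 − 182) = 182·18.3 − 1121.8 = 2208.8, so w ≈ 2208.8/60 = 36.81.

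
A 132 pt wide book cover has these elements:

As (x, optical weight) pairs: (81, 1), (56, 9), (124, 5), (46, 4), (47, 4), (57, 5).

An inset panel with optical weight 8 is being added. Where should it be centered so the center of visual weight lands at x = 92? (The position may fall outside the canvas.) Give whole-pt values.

x ≈ 181

With the inset panel, Σw becomes 1 + 9 + 5 + 4 + 4 + 5 + 8 = 36.
Along x: (1862 + 8·x) / 36 = 92 (existing moment 1·81 + 9·56 + 5·124 + 4·46 + 4·47 + 5·57 = 1862) ⇒ x = (3312 − 1862) / 8 ≈ 181.25.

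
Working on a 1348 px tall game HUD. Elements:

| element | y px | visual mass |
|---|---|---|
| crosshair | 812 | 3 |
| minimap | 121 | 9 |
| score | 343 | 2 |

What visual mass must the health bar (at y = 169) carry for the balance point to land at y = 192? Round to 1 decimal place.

Fixed elements: Σw = 3 + 9 + 2 = 14, Σw·y = 3·812 + 9·121 + 2·343 = 4211.
Balance at y = 192 requires (4211 + w·169) / (14 + w) = 192.
Solving: w = (192·14 − 4211) / (169 − 192) = -1523 / -23 ≈ 66.22.

w ≈ 66.2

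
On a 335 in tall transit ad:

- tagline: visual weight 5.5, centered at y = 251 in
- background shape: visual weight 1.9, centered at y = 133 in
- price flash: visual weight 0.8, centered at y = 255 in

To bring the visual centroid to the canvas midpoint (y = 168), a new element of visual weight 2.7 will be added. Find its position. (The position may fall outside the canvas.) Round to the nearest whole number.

New total weight: (5.5 + 1.9 + 0.8) + 2.7 = 10.9.
y: target moment 10.9×168 = 1831.2; current 5.5·251 + 1.9·133 + 0.8·255 = 1837.2; the new element supplies -6.0, so y = -6.0/2.7 ≈ -2.22.

y ≈ -2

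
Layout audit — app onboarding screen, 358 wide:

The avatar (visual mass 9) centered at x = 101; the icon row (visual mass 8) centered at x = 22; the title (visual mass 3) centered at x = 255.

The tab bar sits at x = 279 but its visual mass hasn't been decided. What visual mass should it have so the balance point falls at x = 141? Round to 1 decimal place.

w ≈ 7.0

Existing Σw = 20 (9 + 8 + 3); existing moment 9·101 + 8·22 + 3·255 = 1850.
Balance at x = 141 requires (1850 + w·279) / (20 + w) = 141.
So w = (141·20 − 1850)/(279 − 141) = 970/138 ≈ 7.03.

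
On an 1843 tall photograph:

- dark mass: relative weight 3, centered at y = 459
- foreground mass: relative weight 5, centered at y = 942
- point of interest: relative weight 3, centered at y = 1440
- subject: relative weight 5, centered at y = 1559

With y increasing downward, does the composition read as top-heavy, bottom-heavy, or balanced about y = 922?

bottom-heavy

Σw = 3 + 5 + 3 + 5 = 16.
y-moment: 3·459 + 5·942 + 3·1440 + 5·1559 = 18202; centroid 18202/16 ≈ 1137.62.
Since 1137.6 is below (larger y than) 922, the composition reads bottom-heavy.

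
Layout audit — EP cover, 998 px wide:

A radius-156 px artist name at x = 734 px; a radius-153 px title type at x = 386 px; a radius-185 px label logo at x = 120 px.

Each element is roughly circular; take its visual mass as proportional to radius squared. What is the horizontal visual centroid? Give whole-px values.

Weights ∝ r²: artist name 156² = 24336, title type 153² = 23409, label logo 185² = 34225; Σw = 81970.
x: (24336·734 + 23409·386 + 34225·120) / 81970 = 31005498 / 81970 ≈ 378.25

x ≈ 378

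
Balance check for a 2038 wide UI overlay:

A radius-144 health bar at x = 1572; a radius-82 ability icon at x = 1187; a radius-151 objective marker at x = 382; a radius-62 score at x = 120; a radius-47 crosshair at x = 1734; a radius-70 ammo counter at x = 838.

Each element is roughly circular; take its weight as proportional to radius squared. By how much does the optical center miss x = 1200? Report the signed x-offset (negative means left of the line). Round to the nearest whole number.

≈ -258

Weights ∝ r²: health bar 144² = 20736, ability icon 82² = 6724, objective marker 151² = 22801, score 62² = 3844, crosshair 47² = 2209, ammo counter 70² = 4900; Σw = 61214.
Σw·x = 20736·1572 + 6724·1187 + 22801·382 + 3844·120 + 2209·1734 + 4900·838 = 57686248, so x̄ = 57686248/61214 ≈ 942.37.
Against x = 1200, that's 942.37 − 1200 = -257.63.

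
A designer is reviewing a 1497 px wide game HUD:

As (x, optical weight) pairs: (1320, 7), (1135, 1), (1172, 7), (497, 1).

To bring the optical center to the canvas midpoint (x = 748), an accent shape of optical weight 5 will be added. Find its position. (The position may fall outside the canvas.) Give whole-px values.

After adding the accent shape, total weight = 7 + 1 + 7 + 1 + 5 = 21.
x: target moment 21×748 = 15708; current 7·1320 + 1·1135 + 7·1172 + 1·497 = 19076; the accent shape supplies -3368, so x = -3368/5 ≈ -673.60.

x ≈ -674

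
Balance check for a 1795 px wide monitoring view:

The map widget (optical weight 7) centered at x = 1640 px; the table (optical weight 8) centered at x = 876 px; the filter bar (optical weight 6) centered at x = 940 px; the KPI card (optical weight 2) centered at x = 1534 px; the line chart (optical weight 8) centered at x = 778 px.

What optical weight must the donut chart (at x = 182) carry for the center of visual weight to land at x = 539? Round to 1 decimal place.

Existing Σw = 31 (7 + 8 + 6 + 2 + 8); existing moment 7·1640 + 8·876 + 6·940 + 2·1534 + 8·778 = 33420.
Set Σw·x/Σw = 539: (33420 + 182w) = 539·(31 + w).
So w = (539·31 − 33420)/(182 − 539) = -16711/-357 ≈ 46.81.

w ≈ 46.8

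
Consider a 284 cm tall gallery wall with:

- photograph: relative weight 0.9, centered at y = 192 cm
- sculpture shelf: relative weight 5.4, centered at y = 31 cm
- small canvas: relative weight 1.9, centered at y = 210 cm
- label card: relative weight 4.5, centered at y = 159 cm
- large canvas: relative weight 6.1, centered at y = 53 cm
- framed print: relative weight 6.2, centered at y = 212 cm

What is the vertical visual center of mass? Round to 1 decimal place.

Weights sum to 0.9 + 5.4 + 1.9 + 4.5 + 6.1 + 6.2 = 25.0.
y: moment 3092.4 / weight 25.0 ≈ 123.70

y ≈ 123.7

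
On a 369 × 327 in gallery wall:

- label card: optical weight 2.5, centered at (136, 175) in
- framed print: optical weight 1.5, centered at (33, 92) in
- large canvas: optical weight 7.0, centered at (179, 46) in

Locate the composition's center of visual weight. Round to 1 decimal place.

Weights sum to 2.5 + 1.5 + 7.0 = 11.0.
Σw·x = 2.5·136 + 1.5·33 + 7.0·179 = 1642.5, so x̄ = 1642.5/11.0 ≈ 149.32.
Σw·y = 2.5·175 + 1.5·92 + 7.0·46 = 897.5, so ȳ = 897.5/11.0 ≈ 81.59.

(149.3, 81.6)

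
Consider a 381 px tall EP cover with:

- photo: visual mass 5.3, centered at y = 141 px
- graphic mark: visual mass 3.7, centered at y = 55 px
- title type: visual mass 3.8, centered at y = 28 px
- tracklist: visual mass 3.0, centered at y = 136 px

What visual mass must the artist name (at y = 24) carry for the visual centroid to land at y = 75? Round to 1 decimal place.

w ≈ 5.5

Known weights sum to 5.3 + 3.7 + 3.8 + 3.0 = 15.8; their moment is 5.3·141 + 3.7·55 + 3.8·28 + 3.0·136 = 1465.2.
Set Σw·y/Σw = 75: (1465.2 + 24w) = 75·(15.8 + w).
Solving: w = (75·15.8 − 1465.2) / (24 − 75) = -280.2 / -51 ≈ 5.49.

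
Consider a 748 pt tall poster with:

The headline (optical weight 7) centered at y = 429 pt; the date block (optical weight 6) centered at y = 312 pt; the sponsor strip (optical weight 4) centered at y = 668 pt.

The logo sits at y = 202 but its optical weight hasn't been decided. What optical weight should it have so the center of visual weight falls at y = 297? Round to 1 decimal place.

Known weights sum to 7 + 6 + 4 = 17; their moment is 7·429 + 6·312 + 4·668 = 7547.
Balance at y = 297 requires (7547 + w·202) / (17 + w) = 297.
So w = (297·17 − 7547)/(202 − 297) = -2498/-95 ≈ 26.29.

w ≈ 26.3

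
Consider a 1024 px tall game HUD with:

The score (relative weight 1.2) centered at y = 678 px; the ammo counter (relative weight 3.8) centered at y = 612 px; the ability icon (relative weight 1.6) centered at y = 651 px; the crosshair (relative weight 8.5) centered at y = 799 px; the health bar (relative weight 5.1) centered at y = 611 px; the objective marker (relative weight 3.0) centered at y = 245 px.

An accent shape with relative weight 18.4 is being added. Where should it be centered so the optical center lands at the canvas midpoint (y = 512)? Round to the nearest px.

y ≈ 352

New total weight: (1.2 + 3.8 + 1.6 + 8.5 + 5.1 + 3.0) + 18.4 = 41.6.
y: need Σw·y = 41.6·512 = 21299.2. Existing = 1.2·678 + 3.8·612 + 1.6·651 + 8.5·799 + 5.1·611 + 3.0·245 = 14823.4. Remainder 6475.8 / 18.4 ≈ 351.95.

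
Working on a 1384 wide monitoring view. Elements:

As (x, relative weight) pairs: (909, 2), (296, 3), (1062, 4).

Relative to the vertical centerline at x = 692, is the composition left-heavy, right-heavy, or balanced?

Weights sum to 2 + 3 + 4 = 9.
Σw·x = 2·909 + 3·296 + 4·1062 = 6954, so x̄ = 6954/9 ≈ 772.67.
Since 772.7 is right of 692, the composition reads right-heavy.

right-heavy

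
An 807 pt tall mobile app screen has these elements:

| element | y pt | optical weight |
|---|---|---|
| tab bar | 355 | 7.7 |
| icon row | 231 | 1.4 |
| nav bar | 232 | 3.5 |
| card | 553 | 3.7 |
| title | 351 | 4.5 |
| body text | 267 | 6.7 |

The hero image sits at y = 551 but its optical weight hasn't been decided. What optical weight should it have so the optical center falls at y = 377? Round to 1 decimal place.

w ≈ 6.2

Fixed elements: Σw = 7.7 + 1.4 + 3.5 + 3.7 + 4.5 + 6.7 = 27.5, Σw·y = 7.7·355 + 1.4·231 + 3.5·232 + 3.7·553 + 4.5·351 + 6.7·267 = 9283.4.
Balance at y = 377 requires (9283.4 + w·551) / (27.5 + w) = 377.
Solving: w = (377·27.5 − 9283.4) / (551 − 377) = 1084.1 / 174 ≈ 6.23.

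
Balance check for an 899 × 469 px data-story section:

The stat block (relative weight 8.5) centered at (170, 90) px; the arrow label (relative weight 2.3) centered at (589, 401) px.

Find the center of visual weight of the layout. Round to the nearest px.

Σw = 8.5 + 2.3 = 10.8.
x-moment: 8.5·170 + 2.3·589 = 2799.7; centroid 2799.7/10.8 ≈ 259.23.
y-moment: 8.5·90 + 2.3·401 = 1687.3; centroid 1687.3/10.8 ≈ 156.23.

(259, 156)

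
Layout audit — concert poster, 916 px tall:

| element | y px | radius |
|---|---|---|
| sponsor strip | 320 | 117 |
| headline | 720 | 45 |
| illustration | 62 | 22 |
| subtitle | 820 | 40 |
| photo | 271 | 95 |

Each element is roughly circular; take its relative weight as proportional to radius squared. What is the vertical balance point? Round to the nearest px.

y ≈ 359

Weights ∝ r²: sponsor strip 117² = 13689, headline 45² = 2025, illustration 22² = 484, subtitle 40² = 1600, photo 95² = 9025; Σw = 26823.
y: (13689·320 + 2025·720 + 484·62 + 1600·820 + 9025·271) / 26823 = 9626263 / 26823 ≈ 358.88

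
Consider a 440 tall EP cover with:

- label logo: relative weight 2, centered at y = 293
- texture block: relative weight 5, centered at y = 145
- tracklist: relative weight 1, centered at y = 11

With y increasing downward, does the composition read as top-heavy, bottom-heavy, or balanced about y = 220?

Total weight = 2 + 5 + 1 = 8.
Σw·y = 2·293 + 5·145 + 1·11 = 1322, so ȳ = 1322/8 ≈ 165.25.
165.2 lies above (smaller y than) the midline 220, so the layout is top-heavy.

top-heavy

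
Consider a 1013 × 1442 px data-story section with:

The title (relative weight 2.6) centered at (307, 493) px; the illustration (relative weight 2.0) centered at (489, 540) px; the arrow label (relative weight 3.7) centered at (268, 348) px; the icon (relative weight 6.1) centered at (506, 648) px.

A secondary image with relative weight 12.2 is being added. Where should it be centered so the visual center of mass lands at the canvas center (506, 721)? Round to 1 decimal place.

(623.4, 948.9)

After adding the secondary image, total weight = 2.6 + 2.0 + 3.7 + 6.1 + 12.2 = 26.6.
x: need Σw·x = 26.6·506 = 13459.6. Existing = 2.6·307 + 2.0·489 + 3.7·268 + 6.1·506 = 5854.4. Remainder 7605.2 / 12.2 ≈ 623.38.
y: need Σw·y = 26.6·721 = 19178.6. Existing = 2.6·493 + 2.0·540 + 3.7·348 + 6.1·648 = 7602.2. Remainder 11576.4 / 12.2 ≈ 948.89.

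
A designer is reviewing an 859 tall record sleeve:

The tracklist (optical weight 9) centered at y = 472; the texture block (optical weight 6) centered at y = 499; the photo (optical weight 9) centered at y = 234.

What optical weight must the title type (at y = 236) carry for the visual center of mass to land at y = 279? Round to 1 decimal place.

Known weights sum to 9 + 6 + 9 = 24; their moment is 9·472 + 6·499 + 9·234 = 9348.
Set Σw·y/Σw = 279: (9348 + 236w) = 279·(24 + w).
So w = (279·24 − 9348)/(236 − 279) = -2652/-43 ≈ 61.67.

w ≈ 61.7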